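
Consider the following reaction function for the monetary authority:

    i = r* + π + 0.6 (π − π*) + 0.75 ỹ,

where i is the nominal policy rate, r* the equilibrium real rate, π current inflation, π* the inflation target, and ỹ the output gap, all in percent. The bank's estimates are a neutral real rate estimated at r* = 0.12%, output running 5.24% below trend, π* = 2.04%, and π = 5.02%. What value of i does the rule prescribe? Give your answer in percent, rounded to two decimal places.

Output 5.24% below potential → ỹ = -5.24.
i = 0.12 + 5.02 + 0.6 × (5.02 − 2.04) + 0.75 × (-5.24)
   = 0.12 + 5.02 + 1.788 − 3.93 = 3.00

3.00%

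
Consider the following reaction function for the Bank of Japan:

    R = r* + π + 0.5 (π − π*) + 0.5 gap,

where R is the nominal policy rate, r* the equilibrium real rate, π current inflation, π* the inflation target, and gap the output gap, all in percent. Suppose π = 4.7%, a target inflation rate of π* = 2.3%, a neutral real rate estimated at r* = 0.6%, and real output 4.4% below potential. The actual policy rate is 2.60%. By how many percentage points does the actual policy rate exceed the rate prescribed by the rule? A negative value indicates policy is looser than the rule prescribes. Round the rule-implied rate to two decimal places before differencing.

Output 4.4% below potential → gap = -4.4.
R = 0.6 + 4.7 + 0.5 × (4.7 − 2.3) + 0.5 × (-4.4)
   = 0.6 + 4.7 + 1.2 − 2.2 = 4.30
Deviation = 2.60 − 4.30 = -1.70 pp.

-1.70 pp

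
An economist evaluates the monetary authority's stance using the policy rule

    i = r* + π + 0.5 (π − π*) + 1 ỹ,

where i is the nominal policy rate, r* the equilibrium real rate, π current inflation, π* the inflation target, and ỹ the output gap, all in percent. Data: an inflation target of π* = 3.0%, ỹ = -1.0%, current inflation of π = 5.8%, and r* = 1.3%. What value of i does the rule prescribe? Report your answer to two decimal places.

i = 1.3 + 5.8 + 0.5 × (5.8 − 3.0) + 1 × (-1.0)
   = 1.3 + 5.8 + 1.4 − 1 = 7.50

7.50%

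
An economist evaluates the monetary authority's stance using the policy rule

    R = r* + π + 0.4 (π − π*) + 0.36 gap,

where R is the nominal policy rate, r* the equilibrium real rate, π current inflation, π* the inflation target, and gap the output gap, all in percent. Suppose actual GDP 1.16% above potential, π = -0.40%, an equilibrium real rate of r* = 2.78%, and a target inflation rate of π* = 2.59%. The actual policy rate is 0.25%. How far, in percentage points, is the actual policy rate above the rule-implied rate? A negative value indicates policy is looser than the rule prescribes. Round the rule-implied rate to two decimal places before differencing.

Output 1.16% above potential → gap = 1.16.
R = 2.78 + (-0.40) + 0.4 × (-0.40 − 2.59) + 0.36 × 1.16
   = 2.78 − 0.4 − 1.196 + 0.4176 = 1.60
Deviation = 0.25 − 1.60 = -1.35 pp.

-1.35 pp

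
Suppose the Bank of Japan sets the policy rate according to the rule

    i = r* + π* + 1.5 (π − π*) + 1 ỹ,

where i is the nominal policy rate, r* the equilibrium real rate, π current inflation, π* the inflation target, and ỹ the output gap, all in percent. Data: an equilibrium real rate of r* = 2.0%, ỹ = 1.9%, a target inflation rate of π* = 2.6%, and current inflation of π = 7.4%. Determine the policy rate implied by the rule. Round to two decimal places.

i = 2.0 + 2.6 + 1.5 × (7.4 − 2.6) + 1 × 1.9
   = 2.0 + 2.6 + 7.2 + 1.9 = 13.70

13.70%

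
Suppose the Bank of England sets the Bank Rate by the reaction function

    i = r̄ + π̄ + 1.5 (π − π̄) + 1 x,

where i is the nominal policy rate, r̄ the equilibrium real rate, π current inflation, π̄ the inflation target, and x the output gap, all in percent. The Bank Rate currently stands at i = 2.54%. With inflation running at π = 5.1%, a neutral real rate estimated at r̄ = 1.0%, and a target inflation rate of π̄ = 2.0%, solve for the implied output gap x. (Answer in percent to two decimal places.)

1 x = 2.54 − 1.0 − 2.0 − 1.5 × (5.1 − 2.0) = -5.11
x = -5.11 / 1 = -5.11

-5.11%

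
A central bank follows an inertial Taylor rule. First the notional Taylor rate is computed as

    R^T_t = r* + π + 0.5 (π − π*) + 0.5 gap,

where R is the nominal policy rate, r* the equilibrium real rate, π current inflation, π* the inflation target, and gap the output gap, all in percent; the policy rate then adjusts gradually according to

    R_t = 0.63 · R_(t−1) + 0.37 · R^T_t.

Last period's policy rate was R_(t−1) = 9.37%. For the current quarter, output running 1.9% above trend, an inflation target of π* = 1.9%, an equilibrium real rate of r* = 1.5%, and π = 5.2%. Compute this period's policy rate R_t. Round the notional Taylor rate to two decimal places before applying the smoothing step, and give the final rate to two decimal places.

Output 1.9% above potential → gap = 1.9.
R^T_t = 1.5 + 5.2 + 0.5 × (5.2 − 1.9) + 0.5 × 1.9
   = 1.5 + 5.2 + 1.65 + 0.95 = 9.30
R_t = 0.63 × 9.37 + 0.37 × 9.30 = 5.9031 + 3.441 = 9.34

9.34%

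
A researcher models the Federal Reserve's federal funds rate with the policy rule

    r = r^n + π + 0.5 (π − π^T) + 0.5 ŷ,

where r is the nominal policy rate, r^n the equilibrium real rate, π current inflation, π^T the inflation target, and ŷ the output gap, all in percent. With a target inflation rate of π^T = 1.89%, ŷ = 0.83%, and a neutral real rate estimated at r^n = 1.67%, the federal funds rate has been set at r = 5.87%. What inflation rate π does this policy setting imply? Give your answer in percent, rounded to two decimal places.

Collecting π: r = r^n + (1 + 0.5) π − 0.5 π^T + 0.5 ŷ
1.5 π = 5.87 − 1.67 + 0.5 × 1.89 − 0.5 × 0.83 = 4.73
π = 4.73 / 1.5 = 3.15

3.15%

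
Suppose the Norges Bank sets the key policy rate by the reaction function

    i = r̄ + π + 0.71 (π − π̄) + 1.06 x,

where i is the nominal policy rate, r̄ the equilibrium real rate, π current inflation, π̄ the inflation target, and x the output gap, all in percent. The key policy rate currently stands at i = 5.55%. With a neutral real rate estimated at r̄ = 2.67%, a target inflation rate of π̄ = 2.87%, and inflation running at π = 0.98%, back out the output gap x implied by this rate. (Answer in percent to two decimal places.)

1.06 x = 5.55 − 2.67 − 0.98 − 0.71 × (0.98 − 2.87) = 3.2419
x = 3.2419 / 1.06 = 3.06

3.06%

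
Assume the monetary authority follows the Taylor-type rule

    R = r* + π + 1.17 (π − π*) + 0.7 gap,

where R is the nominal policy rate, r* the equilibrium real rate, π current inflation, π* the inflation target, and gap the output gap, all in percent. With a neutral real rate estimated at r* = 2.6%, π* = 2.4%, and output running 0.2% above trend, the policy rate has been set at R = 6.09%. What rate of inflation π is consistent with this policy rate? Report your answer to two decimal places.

Output 0.2% above potential → gap = 0.2.
Collecting π: R = r* + (1 + 1.17) π − 1.17 π* + 0.7 gap
2.17 π = 6.09 − 2.6 + 1.17 × 2.4 − 0.7 × 0.2 = 6.158
π = 6.158 / 2.17 = 2.84

2.84%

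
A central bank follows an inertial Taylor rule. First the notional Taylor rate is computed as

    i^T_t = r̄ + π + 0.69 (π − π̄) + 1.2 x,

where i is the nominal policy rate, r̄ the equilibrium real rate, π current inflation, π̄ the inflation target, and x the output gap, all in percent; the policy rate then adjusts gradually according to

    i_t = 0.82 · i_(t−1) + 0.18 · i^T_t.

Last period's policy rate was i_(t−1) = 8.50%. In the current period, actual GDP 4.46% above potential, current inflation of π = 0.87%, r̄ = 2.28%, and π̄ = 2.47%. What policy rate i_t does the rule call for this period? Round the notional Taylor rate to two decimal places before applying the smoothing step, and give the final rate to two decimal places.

Output 4.46% above potential → x = 4.46.
i^T_t = 2.28 + 0.87 + 0.69 × (0.87 − 2.47) + 1.2 × 4.46
   = 2.28 + 0.87 − 1.104 + 5.352 = 7.40
i_t = 0.82 × 8.50 + 0.18 × 7.40 = 6.97 + 1.332 = 8.30

8.30%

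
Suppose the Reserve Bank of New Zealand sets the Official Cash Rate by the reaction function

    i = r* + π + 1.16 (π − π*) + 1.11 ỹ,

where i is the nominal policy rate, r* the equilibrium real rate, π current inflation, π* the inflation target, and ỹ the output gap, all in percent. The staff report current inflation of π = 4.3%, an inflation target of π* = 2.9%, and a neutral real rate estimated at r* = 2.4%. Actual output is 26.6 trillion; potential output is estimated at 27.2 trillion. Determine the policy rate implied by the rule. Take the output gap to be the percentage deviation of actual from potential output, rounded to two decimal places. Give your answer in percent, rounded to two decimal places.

5.87%

Output gap = 100 × (26.6 − 27.2) / 27.2 = -2.21%.
i = 2.40 + 4.30 + 1.16 × (4.30 − 2.90) + 1.11 × (-2.21)
   = 2.40 + 4.3 + 1.624 − 2.4531 = 5.87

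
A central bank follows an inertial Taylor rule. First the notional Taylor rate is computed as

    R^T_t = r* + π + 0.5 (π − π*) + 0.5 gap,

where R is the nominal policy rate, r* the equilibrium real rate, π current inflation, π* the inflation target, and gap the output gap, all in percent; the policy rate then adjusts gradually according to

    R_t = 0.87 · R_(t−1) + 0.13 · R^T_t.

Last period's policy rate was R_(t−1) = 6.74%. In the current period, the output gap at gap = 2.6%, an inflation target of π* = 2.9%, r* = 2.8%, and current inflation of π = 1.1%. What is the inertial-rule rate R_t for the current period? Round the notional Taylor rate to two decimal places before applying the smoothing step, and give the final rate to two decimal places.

R^T_t = 2.8 + 1.1 + 0.5 × (1.1 − 2.9) + 0.5 × 2.6
   = 2.8 + 1.1 − 0.9 + 1.3 = 4.30
R_t = 0.87 × 6.74 + 0.13 × 4.30 = 5.8638 + 0.559 = 6.42

6.42%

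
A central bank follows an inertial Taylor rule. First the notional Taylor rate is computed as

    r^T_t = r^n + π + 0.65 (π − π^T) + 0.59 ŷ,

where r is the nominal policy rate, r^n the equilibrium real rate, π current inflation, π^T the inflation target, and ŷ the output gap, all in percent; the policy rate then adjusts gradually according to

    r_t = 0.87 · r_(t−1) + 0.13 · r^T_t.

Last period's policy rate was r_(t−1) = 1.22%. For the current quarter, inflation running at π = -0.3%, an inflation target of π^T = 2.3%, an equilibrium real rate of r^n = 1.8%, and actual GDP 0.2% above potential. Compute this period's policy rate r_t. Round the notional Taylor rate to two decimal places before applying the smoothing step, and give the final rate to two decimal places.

1.05%

Output 0.2% above potential → ŷ = 0.2.
r^T_t = 1.8 + (-0.3) + 0.65 × (-0.3 − 2.3) + 0.59 × 0.2
   = 1.8 − 0.3 − 1.69 + 0.118 = -0.07
r_t = 0.87 × 1.22 + 0.13 × (-0.07) = 1.0614 − 0.0091 = 1.05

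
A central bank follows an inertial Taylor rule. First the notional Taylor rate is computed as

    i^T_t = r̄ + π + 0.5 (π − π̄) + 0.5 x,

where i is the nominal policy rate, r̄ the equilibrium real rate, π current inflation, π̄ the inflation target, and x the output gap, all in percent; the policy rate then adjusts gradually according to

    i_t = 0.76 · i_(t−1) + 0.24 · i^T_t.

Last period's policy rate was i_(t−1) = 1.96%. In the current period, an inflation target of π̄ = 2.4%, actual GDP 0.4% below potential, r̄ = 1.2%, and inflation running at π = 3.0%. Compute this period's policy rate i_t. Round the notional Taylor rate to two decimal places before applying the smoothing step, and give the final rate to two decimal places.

Output 0.4% below potential → x = -0.4.
i^T_t = 1.2 + 3.0 + 0.5 × (3.0 − 2.4) + 0.5 × (-0.4)
   = 1.2 + 3 + 0.3 − 0.2 = 4.30
i_t = 0.76 × 1.96 + 0.24 × 4.30 = 1.4896 + 1.032 = 2.52

2.52%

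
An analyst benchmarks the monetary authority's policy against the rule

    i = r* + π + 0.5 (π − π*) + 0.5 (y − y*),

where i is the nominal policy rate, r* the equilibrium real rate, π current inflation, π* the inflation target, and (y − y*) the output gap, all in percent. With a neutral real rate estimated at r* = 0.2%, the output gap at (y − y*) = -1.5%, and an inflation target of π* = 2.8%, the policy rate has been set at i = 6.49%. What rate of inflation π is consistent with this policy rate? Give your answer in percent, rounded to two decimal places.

Collecting π: i = r* + (1 + 0.5) π − 0.5 π* + 0.5 (y − y*)
1.5 π = 6.49 − 0.2 + 0.5 × 2.8 − 0.5 × (-1.5) = 8.44
π = 8.44 / 1.5 = 5.63

5.63%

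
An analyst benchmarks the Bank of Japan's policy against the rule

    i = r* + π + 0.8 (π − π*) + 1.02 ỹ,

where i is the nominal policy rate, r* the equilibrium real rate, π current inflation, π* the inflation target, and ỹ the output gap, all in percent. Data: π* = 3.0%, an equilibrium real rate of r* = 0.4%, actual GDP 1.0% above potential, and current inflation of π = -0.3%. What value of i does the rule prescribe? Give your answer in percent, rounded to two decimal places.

Output 1.0% above potential → ỹ = 1.0.
i = 0.4 + (-0.3) + 0.8 × (-0.3 − 3.0) + 1.02 × 1.0
   = 0.4 − 0.3 − 2.64 + 1.02 = -1.52

-1.52%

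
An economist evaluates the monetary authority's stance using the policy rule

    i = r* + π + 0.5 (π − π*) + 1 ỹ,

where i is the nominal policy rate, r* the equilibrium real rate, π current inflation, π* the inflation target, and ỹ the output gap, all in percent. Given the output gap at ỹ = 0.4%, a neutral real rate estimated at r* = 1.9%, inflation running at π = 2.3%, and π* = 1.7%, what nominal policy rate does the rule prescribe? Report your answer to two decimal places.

4.90%

i = 1.9 + 2.3 + 0.5 × (2.3 − 1.7) + 1 × 0.4
   = 1.9 + 2.3 + 0.3 + 0.4 = 4.90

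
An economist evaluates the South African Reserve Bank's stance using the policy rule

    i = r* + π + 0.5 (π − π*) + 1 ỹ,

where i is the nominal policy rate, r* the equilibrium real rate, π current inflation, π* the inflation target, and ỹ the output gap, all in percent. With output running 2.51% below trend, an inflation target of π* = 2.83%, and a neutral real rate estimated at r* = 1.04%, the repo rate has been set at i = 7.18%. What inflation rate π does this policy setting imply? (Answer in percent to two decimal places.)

Output 2.51% below potential → ỹ = -2.51.
Collecting π: i = r* + (1 + 0.5) π − 0.5 π* + 1 ỹ
1.5 π = 7.18 − 1.04 + 0.5 × 2.83 − 1 × (-2.51) = 10.065
π = 10.065 / 1.5 = 6.71

6.71%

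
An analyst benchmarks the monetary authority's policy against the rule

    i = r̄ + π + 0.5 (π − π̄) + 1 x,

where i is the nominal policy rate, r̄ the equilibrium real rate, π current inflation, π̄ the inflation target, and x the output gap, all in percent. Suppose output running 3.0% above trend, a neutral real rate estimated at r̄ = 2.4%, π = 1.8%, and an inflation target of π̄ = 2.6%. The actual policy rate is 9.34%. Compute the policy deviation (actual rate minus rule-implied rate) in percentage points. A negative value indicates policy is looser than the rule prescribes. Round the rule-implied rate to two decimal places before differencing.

Output 3.0% above potential → x = 3.0.
i = 2.4 + 1.8 + 0.5 × (1.8 − 2.6) + 1 × 3.0
   = 2.4 + 1.8 − 0.4 + 3 = 6.80
Deviation = 9.34 − 6.80 = 2.54 pp.

2.54 pp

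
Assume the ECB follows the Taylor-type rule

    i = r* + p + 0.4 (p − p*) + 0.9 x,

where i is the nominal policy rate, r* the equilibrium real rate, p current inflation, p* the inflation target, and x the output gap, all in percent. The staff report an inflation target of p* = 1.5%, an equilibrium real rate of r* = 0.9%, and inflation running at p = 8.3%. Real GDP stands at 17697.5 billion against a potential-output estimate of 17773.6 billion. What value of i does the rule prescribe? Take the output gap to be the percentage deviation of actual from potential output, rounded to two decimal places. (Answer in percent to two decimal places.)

Output gap = 100 × (17697.5 − 17773.6) / 17773.6 = -0.43%.
i = 0.90 + 8.30 + 0.4 × (8.30 − 1.50) + 0.9 × (-0.43)
   = 0.90 + 8.3 + 2.72 − 0.387 = 11.53

11.53%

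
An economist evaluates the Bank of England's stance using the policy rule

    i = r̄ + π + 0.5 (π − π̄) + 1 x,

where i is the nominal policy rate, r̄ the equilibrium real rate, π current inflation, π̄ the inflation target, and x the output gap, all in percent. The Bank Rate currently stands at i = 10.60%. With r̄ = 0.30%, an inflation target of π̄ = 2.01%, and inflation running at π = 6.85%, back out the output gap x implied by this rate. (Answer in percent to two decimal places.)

1.03%

1 x = 10.60 − 0.30 − 6.85 − 0.5 × (6.85 − 2.01) = 1.03
x = 1.03 / 1 = 1.03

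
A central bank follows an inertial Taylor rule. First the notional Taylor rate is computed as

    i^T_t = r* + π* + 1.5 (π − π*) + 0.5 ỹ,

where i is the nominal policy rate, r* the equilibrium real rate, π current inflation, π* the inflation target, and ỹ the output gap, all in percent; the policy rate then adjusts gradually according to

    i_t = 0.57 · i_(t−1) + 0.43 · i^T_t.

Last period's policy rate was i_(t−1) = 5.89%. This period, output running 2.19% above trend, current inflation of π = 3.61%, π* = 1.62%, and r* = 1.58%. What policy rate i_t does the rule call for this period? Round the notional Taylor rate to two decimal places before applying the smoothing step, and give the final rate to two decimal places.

Output 2.19% above potential → ỹ = 2.19.
i^T_t = 1.58 + 1.62 + 1.5 × (3.61 − 1.62) + 0.5 × 2.19
   = 1.58 + 1.62 + 2.985 + 1.095 = 7.28
i_t = 0.57 × 5.89 + 0.43 × 7.28 = 3.3573 + 3.1304 = 6.49

6.49%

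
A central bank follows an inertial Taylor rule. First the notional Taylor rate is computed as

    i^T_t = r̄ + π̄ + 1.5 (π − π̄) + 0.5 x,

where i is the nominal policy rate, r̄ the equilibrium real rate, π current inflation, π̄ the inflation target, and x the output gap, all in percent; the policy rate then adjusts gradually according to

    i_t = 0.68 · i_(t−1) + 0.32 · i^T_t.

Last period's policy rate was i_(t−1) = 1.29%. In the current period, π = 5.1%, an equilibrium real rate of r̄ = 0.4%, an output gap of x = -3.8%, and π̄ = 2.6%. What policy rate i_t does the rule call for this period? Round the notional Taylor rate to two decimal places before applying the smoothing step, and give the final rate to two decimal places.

i^T_t = 0.4 + 2.6 + 1.5 × (5.1 − 2.6) + 0.5 × (-3.8)
   = 0.4 + 2.6 + 3.75 − 1.9 = 4.85
i_t = 0.68 × 1.29 + 0.32 × 4.85 = 0.8772 + 1.552 = 2.43

2.43%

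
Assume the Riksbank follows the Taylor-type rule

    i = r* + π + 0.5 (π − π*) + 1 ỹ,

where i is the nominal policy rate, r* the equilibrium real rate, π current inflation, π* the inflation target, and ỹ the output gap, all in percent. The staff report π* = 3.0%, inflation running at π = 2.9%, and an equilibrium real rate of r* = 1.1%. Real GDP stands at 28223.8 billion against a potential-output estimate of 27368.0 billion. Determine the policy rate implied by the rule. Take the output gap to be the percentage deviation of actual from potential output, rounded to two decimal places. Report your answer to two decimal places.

Output gap = 100 × (28223.8 − 27368.0) / 27368.0 = 3.13%.
i = 1.10 + 2.90 + 0.5 × (2.90 − 3.00) + 1 × 3.13
   = 1.10 + 2.9 − 0.05 + 3.13 = 7.08

7.08%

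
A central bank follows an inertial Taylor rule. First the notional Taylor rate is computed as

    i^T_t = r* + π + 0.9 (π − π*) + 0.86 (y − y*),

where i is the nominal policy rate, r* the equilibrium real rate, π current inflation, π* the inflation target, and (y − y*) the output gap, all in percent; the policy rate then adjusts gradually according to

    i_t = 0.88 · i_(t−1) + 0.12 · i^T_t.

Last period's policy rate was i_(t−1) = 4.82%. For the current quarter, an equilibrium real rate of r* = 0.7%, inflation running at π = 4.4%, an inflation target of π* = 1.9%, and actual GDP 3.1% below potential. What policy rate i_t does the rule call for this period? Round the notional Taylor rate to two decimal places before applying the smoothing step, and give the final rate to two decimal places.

4.80%

Output 3.1% below potential → (y − y*) = -3.1.
i^T_t = 0.7 + 4.4 + 0.9 × (4.4 − 1.9) + 0.86 × (-3.1)
   = 0.7 + 4.4 + 2.25 − 2.666 = 4.68
i_t = 0.88 × 4.82 + 0.12 × 4.68 = 4.2416 + 0.5616 = 4.80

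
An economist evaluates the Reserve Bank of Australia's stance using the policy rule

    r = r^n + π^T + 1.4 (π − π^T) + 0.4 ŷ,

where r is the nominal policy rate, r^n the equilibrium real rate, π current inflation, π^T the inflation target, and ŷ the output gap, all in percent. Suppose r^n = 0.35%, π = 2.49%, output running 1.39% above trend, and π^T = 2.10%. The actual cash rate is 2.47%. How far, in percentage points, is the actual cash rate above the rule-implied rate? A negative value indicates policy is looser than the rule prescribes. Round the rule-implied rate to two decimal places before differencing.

Output 1.39% above potential → ŷ = 1.39.
r = 0.35 + 2.10 + 1.4 × (2.49 − 2.10) + 0.4 × 1.39
   = 0.35 + 2.1 + 0.546 + 0.556 = 3.55
Deviation = 2.47 − 3.55 = -1.08 pp.

-1.08 pp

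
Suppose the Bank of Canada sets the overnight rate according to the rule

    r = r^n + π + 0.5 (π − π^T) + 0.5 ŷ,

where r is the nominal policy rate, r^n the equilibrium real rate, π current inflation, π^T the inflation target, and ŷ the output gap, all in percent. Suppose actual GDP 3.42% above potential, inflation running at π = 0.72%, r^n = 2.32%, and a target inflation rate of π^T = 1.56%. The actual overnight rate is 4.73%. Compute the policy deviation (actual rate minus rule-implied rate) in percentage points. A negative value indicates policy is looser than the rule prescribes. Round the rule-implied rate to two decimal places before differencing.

Output 3.42% above potential → ŷ = 3.42.
r = 2.32 + 0.72 + 0.5 × (0.72 − 1.56) + 0.5 × 3.42
   = 2.32 + 0.72 − 0.42 + 1.71 = 4.33
Deviation = 4.73 − 4.33 = 0.40 pp.

0.40 pp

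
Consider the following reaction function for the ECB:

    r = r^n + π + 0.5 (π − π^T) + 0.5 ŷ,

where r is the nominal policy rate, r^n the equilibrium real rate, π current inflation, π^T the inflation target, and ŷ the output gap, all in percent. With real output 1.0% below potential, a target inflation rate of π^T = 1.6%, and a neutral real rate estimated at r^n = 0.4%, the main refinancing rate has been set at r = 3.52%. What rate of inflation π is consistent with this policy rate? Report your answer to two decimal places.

Output 1.0% below potential → ŷ = -1.0.
Collecting π: r = r^n + (1 + 0.5) π − 0.5 π^T + 0.5 ŷ
1.5 π = 3.52 − 0.4 + 0.5 × 1.6 − 0.5 × (-1.0) = 4.42
π = 4.42 / 1.5 = 2.95

2.95%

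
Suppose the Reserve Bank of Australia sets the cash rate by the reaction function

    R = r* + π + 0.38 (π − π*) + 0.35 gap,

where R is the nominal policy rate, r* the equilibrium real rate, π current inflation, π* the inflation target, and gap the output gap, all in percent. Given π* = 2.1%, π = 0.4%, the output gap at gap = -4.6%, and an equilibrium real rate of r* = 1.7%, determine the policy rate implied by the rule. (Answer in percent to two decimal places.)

R = 1.7 + 0.4 + 0.38 × (0.4 − 2.1) + 0.35 × (-4.6)
   = 1.7 + 0.4 − 0.646 − 1.61 = -0.16

-0.16%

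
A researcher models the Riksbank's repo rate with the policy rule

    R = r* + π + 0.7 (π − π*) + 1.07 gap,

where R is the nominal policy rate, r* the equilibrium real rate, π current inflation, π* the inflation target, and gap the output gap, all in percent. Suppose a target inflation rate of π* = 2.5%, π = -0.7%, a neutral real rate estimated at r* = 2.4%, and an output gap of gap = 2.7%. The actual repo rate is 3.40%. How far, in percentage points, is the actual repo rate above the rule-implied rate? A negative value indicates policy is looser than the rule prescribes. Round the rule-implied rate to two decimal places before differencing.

R = 2.4 + (-0.7) + 0.7 × (-0.7 − 2.5) + 1.07 × 2.7
   = 2.4 − 0.7 − 2.24 + 2.889 = 2.35
Deviation = 3.40 − 2.35 = 1.05 pp.

1.05 pp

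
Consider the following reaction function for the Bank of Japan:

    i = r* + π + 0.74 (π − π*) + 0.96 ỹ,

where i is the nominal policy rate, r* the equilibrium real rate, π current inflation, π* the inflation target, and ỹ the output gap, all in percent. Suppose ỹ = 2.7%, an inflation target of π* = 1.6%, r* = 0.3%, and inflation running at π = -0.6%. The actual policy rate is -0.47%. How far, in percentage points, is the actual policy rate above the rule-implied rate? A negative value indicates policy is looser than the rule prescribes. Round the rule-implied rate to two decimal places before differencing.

-1.13 pp

i = 0.3 + (-0.6) + 0.74 × (-0.6 − 1.6) + 0.96 × 2.7
   = 0.3 − 0.6 − 1.628 + 2.592 = 0.66
Deviation = -0.47 − 0.66 = -1.13 pp.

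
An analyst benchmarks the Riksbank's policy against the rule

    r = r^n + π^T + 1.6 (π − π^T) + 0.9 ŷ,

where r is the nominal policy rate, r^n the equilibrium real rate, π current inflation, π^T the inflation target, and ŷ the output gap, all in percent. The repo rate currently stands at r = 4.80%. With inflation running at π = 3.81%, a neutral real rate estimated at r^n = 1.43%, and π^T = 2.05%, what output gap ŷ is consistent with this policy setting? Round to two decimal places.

-1.66%

0.9 ŷ = 4.80 − 1.43 − 2.05 − 1.6 × (3.81 − 2.05) = -1.496
ŷ = -1.496 / 0.9 = -1.66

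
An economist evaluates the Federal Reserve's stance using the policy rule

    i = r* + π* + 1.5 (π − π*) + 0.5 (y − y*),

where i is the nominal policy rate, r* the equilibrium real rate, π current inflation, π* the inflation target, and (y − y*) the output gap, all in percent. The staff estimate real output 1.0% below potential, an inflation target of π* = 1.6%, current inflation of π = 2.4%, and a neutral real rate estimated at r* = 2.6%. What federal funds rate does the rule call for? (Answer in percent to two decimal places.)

4.90%

Output 1.0% below potential → (y − y*) = -1.0.
i = 2.6 + 1.6 + 1.5 × (2.4 − 1.6) + 0.5 × (-1.0)
   = 2.6 + 1.6 + 1.2 − 0.5 = 4.90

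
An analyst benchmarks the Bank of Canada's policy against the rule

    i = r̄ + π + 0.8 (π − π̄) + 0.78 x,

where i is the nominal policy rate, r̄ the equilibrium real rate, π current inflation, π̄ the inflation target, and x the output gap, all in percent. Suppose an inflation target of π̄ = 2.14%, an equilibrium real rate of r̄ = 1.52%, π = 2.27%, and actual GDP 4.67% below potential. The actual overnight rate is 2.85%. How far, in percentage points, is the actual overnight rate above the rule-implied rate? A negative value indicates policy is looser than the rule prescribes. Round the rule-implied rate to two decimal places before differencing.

2.60 pp

Output 4.67% below potential → x = -4.67.
i = 1.52 + 2.27 + 0.8 × (2.27 − 2.14) + 0.78 × (-4.67)
   = 1.52 + 2.27 + 0.104 − 3.6426 = 0.25
Deviation = 2.85 − 0.25 = 2.60 pp.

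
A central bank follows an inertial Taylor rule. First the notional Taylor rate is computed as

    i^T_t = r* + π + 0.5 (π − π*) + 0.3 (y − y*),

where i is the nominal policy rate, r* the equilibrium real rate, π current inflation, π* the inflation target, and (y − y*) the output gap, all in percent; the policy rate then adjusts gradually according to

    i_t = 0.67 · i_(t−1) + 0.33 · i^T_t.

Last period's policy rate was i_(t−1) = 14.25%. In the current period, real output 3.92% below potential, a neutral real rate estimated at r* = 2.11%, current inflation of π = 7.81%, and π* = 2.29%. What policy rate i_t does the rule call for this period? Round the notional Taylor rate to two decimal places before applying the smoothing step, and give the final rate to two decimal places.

13.34%

Output 3.92% below potential → (y − y*) = -3.92.
i^T_t = 2.11 + 7.81 + 0.5 × (7.81 − 2.29) + 0.3 × (-3.92)
   = 2.11 + 7.81 + 2.76 − 1.176 = 11.50
i_t = 0.67 × 14.25 + 0.33 × 11.50 = 9.5475 + 3.795 = 13.34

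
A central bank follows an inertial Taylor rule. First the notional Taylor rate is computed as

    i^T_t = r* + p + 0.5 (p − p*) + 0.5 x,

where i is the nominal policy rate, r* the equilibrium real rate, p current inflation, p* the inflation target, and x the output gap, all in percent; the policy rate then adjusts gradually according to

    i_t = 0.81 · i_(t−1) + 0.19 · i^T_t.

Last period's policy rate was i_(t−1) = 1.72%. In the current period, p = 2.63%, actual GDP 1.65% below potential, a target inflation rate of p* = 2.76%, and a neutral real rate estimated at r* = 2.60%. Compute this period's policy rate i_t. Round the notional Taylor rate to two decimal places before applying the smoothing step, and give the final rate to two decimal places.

2.22%

Output 1.65% below potential → x = -1.65.
i^T_t = 2.60 + 2.63 + 0.5 × (2.63 − 2.76) + 0.5 × (-1.65)
   = 2.60 + 2.63 − 0.065 − 0.825 = 4.34
i_t = 0.81 × 1.72 + 0.19 × 4.34 = 1.3932 + 0.8246 = 2.22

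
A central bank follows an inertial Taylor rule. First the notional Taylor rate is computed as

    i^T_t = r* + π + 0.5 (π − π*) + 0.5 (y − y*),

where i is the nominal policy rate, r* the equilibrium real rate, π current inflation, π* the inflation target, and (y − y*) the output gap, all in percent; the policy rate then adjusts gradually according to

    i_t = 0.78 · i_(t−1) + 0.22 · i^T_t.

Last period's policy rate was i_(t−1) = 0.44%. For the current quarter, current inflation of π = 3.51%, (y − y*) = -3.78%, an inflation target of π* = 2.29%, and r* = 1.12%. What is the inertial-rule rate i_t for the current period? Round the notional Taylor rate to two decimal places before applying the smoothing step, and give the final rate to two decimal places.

i^T_t = 1.12 + 3.51 + 0.5 × (3.51 − 2.29) + 0.5 × (-3.78)
   = 1.12 + 3.51 + 0.61 − 1.89 = 3.35
i_t = 0.78 × 0.44 + 0.22 × 3.35 = 0.3432 + 0.737 = 1.08

1.08%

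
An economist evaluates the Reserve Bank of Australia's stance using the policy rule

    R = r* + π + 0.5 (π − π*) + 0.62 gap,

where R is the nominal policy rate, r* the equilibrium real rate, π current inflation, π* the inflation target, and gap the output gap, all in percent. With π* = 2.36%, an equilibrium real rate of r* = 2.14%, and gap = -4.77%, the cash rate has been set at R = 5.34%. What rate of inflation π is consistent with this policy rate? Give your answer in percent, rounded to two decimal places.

Collecting π: R = r* + (1 + 0.5) π − 0.5 π* + 0.62 gap
1.5 π = 5.34 − 2.14 + 0.5 × 2.36 − 0.62 × (-4.77) = 7.3374
π = 7.3374 / 1.5 = 4.89

4.89%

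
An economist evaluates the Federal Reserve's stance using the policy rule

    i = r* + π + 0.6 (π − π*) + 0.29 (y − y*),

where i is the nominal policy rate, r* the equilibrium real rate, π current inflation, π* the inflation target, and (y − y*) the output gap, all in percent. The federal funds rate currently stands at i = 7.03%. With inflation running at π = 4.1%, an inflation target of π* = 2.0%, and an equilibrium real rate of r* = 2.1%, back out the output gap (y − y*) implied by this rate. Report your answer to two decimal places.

0.29 (y − y*) = 7.03 − 2.1 − 4.1 − 0.6 × (4.1 − 2.0) = -0.43
(y − y*) = -0.43 / 0.29 = -1.48

-1.48%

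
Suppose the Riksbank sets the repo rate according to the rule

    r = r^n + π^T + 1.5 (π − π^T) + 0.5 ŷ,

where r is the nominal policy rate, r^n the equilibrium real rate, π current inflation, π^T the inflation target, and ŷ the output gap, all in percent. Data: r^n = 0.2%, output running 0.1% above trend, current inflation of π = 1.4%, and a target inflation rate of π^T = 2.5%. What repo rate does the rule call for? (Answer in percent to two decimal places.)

1.10%

Output 0.1% above potential → ŷ = 0.1.
r = 0.2 + 2.5 + 1.5 × (1.4 − 2.5) + 0.5 × 0.1
   = 0.2 + 2.5 − 1.65 + 0.05 = 1.10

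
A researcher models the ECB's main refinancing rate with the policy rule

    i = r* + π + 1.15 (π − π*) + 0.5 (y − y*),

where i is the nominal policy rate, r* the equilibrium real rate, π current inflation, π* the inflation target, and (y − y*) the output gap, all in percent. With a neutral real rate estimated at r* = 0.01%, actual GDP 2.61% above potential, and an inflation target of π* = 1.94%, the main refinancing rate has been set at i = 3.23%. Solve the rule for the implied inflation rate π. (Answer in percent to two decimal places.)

Output 2.61% above potential → (y − y*) = 2.61.
Collecting π: i = r* + (1 + 1.15) π − 1.15 π* + 0.5 (y − y*)
2.15 π = 3.23 − 0.01 + 1.15 × 1.94 − 0.5 × 2.61 = 4.146
π = 4.146 / 2.15 = 1.93

1.93%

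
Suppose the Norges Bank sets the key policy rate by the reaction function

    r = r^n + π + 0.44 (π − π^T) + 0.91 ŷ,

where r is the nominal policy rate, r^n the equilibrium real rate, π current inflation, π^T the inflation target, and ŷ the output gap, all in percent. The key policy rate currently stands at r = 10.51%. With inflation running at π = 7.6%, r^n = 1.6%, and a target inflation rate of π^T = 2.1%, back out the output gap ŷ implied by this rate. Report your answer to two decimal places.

0.91 ŷ = 10.51 − 1.6 − 7.6 − 0.44 × (7.6 − 2.1) = -1.11
ŷ = -1.11 / 0.91 = -1.22

-1.22%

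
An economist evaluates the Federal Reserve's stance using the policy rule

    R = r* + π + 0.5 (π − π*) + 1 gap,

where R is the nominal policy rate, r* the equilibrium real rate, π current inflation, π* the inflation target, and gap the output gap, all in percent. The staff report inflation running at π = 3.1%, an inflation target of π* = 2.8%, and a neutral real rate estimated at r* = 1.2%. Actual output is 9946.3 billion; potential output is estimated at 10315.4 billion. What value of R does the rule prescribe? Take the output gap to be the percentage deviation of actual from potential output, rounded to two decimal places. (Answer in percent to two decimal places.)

Output gap = 100 × (9946.3 − 10315.4) / 10315.4 = -3.58%.
R = 1.20 + 3.10 + 0.5 × (3.10 − 2.80) + 1 × (-3.58)
   = 1.20 + 3.1 + 0.15 − 3.58 = 0.87

0.87%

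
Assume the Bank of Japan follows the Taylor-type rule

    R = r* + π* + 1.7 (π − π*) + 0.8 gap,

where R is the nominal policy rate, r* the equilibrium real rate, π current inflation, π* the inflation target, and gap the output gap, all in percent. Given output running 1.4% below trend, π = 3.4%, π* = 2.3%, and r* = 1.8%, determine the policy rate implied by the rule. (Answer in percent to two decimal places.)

4.85%

Output 1.4% below potential → gap = -1.4.
R = 1.8 + 2.3 + 1.7 × (3.4 − 2.3) + 0.8 × (-1.4)
   = 1.8 + 2.3 + 1.87 − 1.12 = 4.85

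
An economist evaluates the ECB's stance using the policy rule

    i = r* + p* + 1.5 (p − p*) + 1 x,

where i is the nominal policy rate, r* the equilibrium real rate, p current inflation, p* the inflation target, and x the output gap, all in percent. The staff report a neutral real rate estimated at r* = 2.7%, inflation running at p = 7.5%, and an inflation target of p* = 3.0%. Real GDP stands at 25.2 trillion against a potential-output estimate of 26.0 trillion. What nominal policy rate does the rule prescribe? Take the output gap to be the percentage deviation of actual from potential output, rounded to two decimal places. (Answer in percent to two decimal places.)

9.37%

Output gap = 100 × (25.2 − 26.0) / 26.0 = -3.08%.
i = 2.70 + 3.00 + 1.5 × (7.50 − 3.00) + 1 × (-3.08)
   = 2.70 + 3 + 6.75 − 3.08 = 9.37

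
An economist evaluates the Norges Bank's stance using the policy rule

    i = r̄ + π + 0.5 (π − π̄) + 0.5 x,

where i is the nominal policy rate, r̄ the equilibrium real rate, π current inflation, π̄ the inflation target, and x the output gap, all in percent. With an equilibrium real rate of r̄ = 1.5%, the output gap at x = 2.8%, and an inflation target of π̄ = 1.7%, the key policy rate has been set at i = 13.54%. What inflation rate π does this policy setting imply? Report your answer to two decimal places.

7.66%

Collecting π: i = r̄ + (1 + 0.5) π − 0.5 π̄ + 0.5 x
1.5 π = 13.54 − 1.5 + 0.5 × 1.7 − 0.5 × 2.8 = 11.49
π = 11.49 / 1.5 = 7.66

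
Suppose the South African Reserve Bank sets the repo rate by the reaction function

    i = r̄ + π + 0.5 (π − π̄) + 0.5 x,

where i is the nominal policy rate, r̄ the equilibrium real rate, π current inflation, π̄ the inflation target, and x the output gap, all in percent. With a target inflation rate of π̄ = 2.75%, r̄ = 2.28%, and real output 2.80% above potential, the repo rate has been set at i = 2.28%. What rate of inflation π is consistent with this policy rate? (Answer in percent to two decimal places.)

Output 2.80% above potential → x = 2.80.
Collecting π: i = r̄ + (1 + 0.5) π − 0.5 π̄ + 0.5 x
1.5 π = 2.28 − 2.28 + 0.5 × 2.75 − 0.5 × 2.80 = -0.025
π = -0.025 / 1.5 = -0.02

-0.02%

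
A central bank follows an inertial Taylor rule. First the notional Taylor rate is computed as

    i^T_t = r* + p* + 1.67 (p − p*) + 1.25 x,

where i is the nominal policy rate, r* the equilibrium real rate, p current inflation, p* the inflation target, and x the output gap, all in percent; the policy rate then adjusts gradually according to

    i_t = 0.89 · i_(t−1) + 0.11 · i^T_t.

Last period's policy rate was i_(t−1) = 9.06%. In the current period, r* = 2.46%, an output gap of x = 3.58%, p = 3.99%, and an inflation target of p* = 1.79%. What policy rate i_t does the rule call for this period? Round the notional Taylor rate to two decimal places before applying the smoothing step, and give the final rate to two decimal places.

i^T_t = 2.46 + 1.79 + 1.67 × (3.99 − 1.79) + 1.25 × 3.58
   = 2.46 + 1.79 + 3.674 + 4.475 = 12.40
i_t = 0.89 × 9.06 + 0.11 × 12.40 = 8.0634 + 1.364 = 9.43

9.43%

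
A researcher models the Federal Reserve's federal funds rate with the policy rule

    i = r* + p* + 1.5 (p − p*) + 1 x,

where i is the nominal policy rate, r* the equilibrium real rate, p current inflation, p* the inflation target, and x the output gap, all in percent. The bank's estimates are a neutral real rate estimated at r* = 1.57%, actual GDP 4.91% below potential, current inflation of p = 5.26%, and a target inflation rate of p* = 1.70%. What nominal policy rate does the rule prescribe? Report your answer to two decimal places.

Output 4.91% below potential → x = -4.91.
i = 1.57 + 1.70 + 1.5 × (5.26 − 1.70) + 1 × (-4.91)
   = 1.57 + 1.7 + 5.34 − 4.91 = 3.70

3.70%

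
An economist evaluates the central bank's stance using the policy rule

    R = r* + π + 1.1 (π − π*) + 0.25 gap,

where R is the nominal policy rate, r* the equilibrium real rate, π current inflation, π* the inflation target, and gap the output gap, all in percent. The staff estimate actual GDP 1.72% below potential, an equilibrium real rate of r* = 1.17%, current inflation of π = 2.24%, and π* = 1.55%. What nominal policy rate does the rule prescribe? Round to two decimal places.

Output 1.72% below potential → gap = -1.72.
R = 1.17 + 2.24 + 1.1 × (2.24 − 1.55) + 0.25 × (-1.72)
   = 1.17 + 2.24 + 0.759 − 0.43 = 3.74

3.74%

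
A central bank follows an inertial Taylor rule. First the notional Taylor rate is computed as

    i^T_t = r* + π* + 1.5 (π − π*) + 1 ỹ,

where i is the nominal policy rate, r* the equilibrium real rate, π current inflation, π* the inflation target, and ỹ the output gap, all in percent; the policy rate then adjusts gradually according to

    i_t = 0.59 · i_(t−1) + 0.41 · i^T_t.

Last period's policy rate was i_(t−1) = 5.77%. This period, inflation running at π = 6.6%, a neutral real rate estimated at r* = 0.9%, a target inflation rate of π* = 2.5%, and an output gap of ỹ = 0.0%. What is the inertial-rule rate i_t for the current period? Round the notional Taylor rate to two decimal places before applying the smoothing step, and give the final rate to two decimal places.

i^T_t = 0.9 + 2.5 + 1.5 × (6.6 − 2.5) + 1 × 0.0
   = 0.9 + 2.5 + 6.15 + 0 = 9.55
i_t = 0.59 × 5.77 + 0.41 × 9.55 = 3.4043 + 3.9155 = 7.32

7.32%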